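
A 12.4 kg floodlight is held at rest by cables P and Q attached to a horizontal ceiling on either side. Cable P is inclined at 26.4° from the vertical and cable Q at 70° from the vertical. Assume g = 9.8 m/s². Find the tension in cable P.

T_P ≈ 115 N

Angles from the horizontal: cable P is 90° − 26.4° = 63.6°, cable Q is 90° − 70° = 20°.
Weight W = 12.4 × 9.8 = 121.5 N acts straight down.
Horizontal: T_P cos 63.6° = T_Q cos 20°  →  T_Q = 0.4732 T_P.
Vertical: T_P sin 63.6° + T_Q sin 20° = 121.5.
Substituting the horizontal relation into the vertical equation gives 1.058 T_P = 121.5, so T_P = 114.9 N.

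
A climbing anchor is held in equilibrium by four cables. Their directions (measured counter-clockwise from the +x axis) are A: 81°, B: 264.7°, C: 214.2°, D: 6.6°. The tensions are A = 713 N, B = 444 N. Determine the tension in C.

T_C ≈ 545 N

Resolve: ΣF_x = 713 cos 81° + 444 cos 264.7° + T_C cos 214.2° + T_D cos 6.6° = 0.
        ΣF_y = 713 sin 81° + 444 sin 264.7° + T_C sin 214.2° + T_D sin 6.6° = 0.
The known terms sum to (70.53, 262.1) N, so -0.8271 T_C + 0.9934 T_D = -70.53 and -0.5621 T_C + 0.1149 T_D = -262.1.
Solving simultaneously: T_C = 544.5 N, T_D = 382.4 N.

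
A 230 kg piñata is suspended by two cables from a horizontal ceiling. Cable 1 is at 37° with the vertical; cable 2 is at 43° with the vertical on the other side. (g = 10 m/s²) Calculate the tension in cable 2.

T_2 ≈ 1410 N

Angles from the horizontal: cable 1 is 90° − 37° = 53°, cable 2 is 90° − 43° = 47°.
Weight W = 230 × 10 = 2300 N acts straight down.
Horizontal: T_1 cos 53° = T_2 cos 47°  →  T_1 = 1.133 T_2.
Vertical: T_1 sin 53° + T_2 sin 47° = 2300.
Substituting the horizontal relation into the vertical equation gives 1.636 T_2 = 2300, so T_2 = 1406 N.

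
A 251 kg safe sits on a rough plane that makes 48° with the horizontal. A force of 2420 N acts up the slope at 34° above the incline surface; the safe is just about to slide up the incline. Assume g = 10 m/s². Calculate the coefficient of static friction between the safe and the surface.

On the verge of sliding up the incline, friction is at its maximum μN and acts down the slope.
Perpendicular to incline: N = W cos 48° − P sin 34° = 1680 − 1353 = 326.3 N.
Along incline: P cos 34° − μN = W sin 48° → μ = −(W sin 48° − P cos 34°) / N = 0.4321.

μ ≈ 0.432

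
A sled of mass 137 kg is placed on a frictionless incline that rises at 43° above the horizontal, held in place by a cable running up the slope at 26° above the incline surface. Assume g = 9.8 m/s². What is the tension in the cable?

T ≈ 1020 N

Take axes along and perpendicular to the incline. Weight components: W sin 43° = 915.7 N down-slope, W cos 43° = 981.9 N into the surface.
Along incline: T cos 26° = W sin 43° → T = 1019 N.
Perpendicular: N = W cos 43° − T sin 26° = 535.3 N.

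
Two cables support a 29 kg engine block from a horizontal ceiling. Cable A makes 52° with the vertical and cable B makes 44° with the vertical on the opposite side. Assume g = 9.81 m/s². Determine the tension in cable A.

T_A ≈ 199 N

Angles from the horizontal: cable A is 90° − 52° = 38°, cable B is 90° − 44° = 46°.
Weight W = 29 × 9.81 = 284.5 N acts straight down.
Horizontal: T_A cos 38° = T_B cos 46°  →  T_B = 1.134 T_A.
Vertical: T_A sin 38° + T_B sin 46° = 284.5.
Substituting the horizontal relation into the vertical equation gives 1.432 T_A = 284.5, so T_A = 198.7 N.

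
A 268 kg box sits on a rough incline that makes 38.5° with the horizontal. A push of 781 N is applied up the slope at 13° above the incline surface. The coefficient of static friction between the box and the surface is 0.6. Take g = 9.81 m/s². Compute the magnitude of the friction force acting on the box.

f ≈ 876 N

Axes along / perpendicular to the incline. W sin 38.5° = 1637 N down-slope; W cos 38.5° = 2058 N into the surface.
Perpendicular: N = W cos 38.5° − P sin 13° = 2058 − 175.7 = 1882 N.
Along incline: P cos 13° + f = W sin 38.5° (friction acts up-slope) → f = 1637 − 761 = 875.7 N.
|f| = 875.7 N ≤ μN = 1129 N, so the box is indeed static.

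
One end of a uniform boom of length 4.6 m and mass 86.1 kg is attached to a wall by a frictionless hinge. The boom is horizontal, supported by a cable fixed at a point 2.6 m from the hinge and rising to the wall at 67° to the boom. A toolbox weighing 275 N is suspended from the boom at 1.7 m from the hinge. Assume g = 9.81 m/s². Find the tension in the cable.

Take torques about the hinge: T sin 67° · 2.6 = 86.1×9.81×2.3 + 275×1.7 = 2410.2 N·m.
So T = 2410.2 / (0.9205 × 2.6) = 1007 N.

T ≈ 1010 N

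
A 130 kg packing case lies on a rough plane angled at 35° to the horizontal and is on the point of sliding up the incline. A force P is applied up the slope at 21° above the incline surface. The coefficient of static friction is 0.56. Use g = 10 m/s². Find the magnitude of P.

P ≈ 1180 N

On the verge of sliding up the incline, friction equals μN and acts down the slope.
Perpendicular: N + P sin 21° = W cos 35° = 1065 N.
Along incline: P cos 21° = W sin 35° + μN  with W sin 35° = 745.6 N.
Solving the pair for P and N: P = 1183 N, N = 640.9 N (and f = μN = 358.9 N).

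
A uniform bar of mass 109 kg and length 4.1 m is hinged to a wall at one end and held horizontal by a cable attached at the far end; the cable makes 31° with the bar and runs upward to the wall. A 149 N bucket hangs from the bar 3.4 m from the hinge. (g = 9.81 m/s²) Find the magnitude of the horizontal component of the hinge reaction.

H_x ≈ 1100 N

Take torques about the hinge: T sin 31° · 4.1 = 109×9.81×2.05 + 149×3.4 = 2698.6 N·m.
So T = 2698.6 / (0.5150 × 4.1) = 1278 N.
ΣF_x = 0: H_x = T cos 31° = 1095.4 N.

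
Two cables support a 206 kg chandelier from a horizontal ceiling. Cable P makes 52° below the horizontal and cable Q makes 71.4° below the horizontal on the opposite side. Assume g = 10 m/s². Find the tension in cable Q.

T_Q ≈ 1520 N

Weight W = 206 × 10 = 2060 N acts straight down.
Horizontal: T_P cos 52° = T_Q cos 71.4°  →  T_P = 0.5181 T_Q.
Vertical: T_P sin 52° + T_Q sin 71.4° = 2060.
Substituting the horizontal relation into the vertical equation gives 1.356 T_Q = 2060, so T_Q = 1519 N.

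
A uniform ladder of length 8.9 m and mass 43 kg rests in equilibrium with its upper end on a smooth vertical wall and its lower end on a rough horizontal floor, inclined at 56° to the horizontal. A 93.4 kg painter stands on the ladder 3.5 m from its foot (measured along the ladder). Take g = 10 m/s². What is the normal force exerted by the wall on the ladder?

N_wall ≈ 393 N

Torques about the foot: N_wall · 8.9 sin 56° = 43×10×4.45 cos 56° + 93.4×10×3.5 cos 56° → N_wall = 392.77 N.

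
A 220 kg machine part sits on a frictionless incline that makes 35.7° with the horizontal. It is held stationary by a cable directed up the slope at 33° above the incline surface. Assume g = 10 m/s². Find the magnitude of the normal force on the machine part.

N ≈ 953 N

Take axes along and perpendicular to the incline. Weight components: W sin 35.7° = 1284 N down-slope, W cos 35.7° = 1787 N into the surface.
Along incline: T cos 33° = W sin 35.7° → T = 1531 N.
Perpendicular: N = W cos 35.7° − T sin 33° = 952.9 N.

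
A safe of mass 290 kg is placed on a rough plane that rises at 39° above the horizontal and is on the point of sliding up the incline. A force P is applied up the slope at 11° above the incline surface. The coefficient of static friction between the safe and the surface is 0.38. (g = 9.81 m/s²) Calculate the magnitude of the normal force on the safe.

On the verge of sliding up the incline, friction equals μN and acts down the slope.
Perpendicular: N + P sin 11° = W cos 39° = 2211 N.
Along incline: P cos 11° = W sin 39° + μN  with W sin 39° = 1790 N.
Solving the pair for P and N: P = 2495 N, N = 1735 N (and f = μN = 659.2 N).

N ≈ 1730 N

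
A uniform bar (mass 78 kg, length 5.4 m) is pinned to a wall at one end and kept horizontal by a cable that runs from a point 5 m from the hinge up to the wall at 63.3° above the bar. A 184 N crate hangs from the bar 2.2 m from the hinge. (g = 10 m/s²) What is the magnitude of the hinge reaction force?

Take torques about the hinge: T sin 63.3° · 5 = 78×10×2.7 + 184×2.2 = 2510.8 N·m.
So T = 2510.8 / (0.8934 × 5) = 562.1 N.
ΣF_x = 0: H_x = T cos 63.3° = 252.56 N.
ΣF_y = 0: H_y = (78×10 + 184) − T sin 63.3° = 964 − 502.16 = 461.84 N.
|H| = √(H_x² + H_y²) = √((252.56)² + (461.84)²) = 526.39 N.

|H| ≈ 526 N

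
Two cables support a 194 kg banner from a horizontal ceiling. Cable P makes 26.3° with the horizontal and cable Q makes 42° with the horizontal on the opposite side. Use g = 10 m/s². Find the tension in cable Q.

T_Q ≈ 1870 N

Weight W = 194 × 10 = 1940 N acts straight down.
Horizontal: T_P cos 26.3° = T_Q cos 42°  →  T_P = 0.829 T_Q.
Vertical: T_P sin 26.3° + T_Q sin 42° = 1940.
Substituting the horizontal relation into the vertical equation gives 1.036 T_Q = 1940, so T_Q = 1872 N.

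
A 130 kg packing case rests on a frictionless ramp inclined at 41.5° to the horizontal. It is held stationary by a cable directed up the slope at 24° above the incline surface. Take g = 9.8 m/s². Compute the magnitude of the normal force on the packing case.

Take axes along and perpendicular to the incline. Weight components: W sin 41.5° = 844.2 N down-slope, W cos 41.5° = 954.2 N into the surface.
Along incline: T cos 24° = W sin 41.5° → T = 924.1 N.
Perpendicular: N = W cos 41.5° − T sin 24° = 578.3 N.

N ≈ 578 N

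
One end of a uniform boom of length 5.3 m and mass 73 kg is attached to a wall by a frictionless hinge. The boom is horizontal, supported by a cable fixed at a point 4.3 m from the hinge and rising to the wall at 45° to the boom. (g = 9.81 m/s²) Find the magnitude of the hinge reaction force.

|H| ≈ 520 N

Take torques about the hinge: T sin 45° · 4.3 = 73×9.81×2.65 = 1897.7 N·m.
So T = 1897.7 / (0.7071 × 4.3) = 624.14 N.
ΣF_x = 0: H_x = T cos 45° = 441.34 N.
ΣF_y = 0: H_y = (73×9.81) − T sin 45° = 716.13 − 441.34 = 274.79 N.
|H| = √(H_x² + H_y²) = √((441.34)² + (274.79)²) = 519.89 N.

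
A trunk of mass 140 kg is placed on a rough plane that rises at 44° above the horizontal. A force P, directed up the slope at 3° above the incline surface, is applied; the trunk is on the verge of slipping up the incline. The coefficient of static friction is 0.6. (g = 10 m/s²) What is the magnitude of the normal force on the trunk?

On the verge of sliding up the incline, friction equals μN and acts down the slope.
Perpendicular: N + P sin 3° = W cos 44° = 1007 N.
Along incline: P cos 3° = W sin 44° + μN  with W sin 44° = 972.5 N.
Solving the pair for P and N: P = 1531 N, N = 927 N (and f = μN = 556.2 N).

N ≈ 927 N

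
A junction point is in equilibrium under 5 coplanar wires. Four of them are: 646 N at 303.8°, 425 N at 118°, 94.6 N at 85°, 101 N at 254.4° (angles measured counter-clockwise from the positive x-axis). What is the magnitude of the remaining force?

Sum the known components: ΣF_x = 140.9 N, ΣF_y = -164.6 N.
For equilibrium the remaining force must supply (−ΣF_x, −ΣF_y) = (-140.9, 164.6) N.
Magnitude = √((-140.9)² + (164.6)²) = 216.7 N; direction = atan2(164.6, -140.9) = 130.6°.

F ≈ 217 N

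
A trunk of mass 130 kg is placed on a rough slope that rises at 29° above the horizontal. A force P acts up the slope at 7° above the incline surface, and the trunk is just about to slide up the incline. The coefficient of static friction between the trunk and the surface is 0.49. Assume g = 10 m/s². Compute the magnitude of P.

P ≈ 1130 N

On the verge of sliding up the incline, friction equals μN and acts down the slope.
Perpendicular: N + P sin 7° = W cos 29° = 1137 N.
Along incline: P cos 7° = W sin 29° + μN  with W sin 29° = 630.3 N.
Solving the pair for P and N: P = 1128 N, N = 999.5 N (and f = μN = 489.7 N).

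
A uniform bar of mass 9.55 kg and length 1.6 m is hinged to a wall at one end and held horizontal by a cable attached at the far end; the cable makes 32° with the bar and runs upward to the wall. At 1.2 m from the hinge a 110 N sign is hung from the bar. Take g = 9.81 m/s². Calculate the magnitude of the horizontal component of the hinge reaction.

Take torques about the hinge: T sin 32° · 1.6 = 9.55×9.81×0.8 + 110×1.2 = 206.95 N·m.
So T = 206.95 / (0.5299 × 1.6) = 244.08 N.
ΣF_x = 0: H_x = T cos 32° = 206.99 N.

H_x ≈ 207 N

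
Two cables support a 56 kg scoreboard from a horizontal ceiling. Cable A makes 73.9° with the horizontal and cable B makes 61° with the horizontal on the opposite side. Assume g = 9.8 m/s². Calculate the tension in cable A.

T_A ≈ 376 N

Weight W = 56 × 9.8 = 548.8 N acts straight down.
Horizontal: T_A cos 73.9° = T_B cos 61°  →  T_B = 0.572 T_A.
Vertical: T_A sin 73.9° + T_B sin 61° = 548.8.
Substituting the horizontal relation into the vertical equation gives 1.461 T_A = 548.8, so T_A = 375.6 N.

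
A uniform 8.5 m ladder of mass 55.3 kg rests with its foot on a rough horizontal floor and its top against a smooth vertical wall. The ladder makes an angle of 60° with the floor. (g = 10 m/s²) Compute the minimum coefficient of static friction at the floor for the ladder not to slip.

ΣF_y = 0: N_floor = 55.3×10 = 553 N.
Torques about the foot: N_wall · 8.5 sin 60° = 55.3×10×4.25 cos 60° → N_wall = 159.64 N.
ΣF_x = 0: f_floor = N_wall = 159.64 N.
μ_min = f_floor / N_floor = 159.64 / 553 = 0.2887.

μ_min ≈ 0.289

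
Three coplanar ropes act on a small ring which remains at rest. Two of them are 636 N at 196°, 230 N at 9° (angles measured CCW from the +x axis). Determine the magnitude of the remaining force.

Sum the known components: ΣF_x = -384.2 N, ΣF_y = -139.3 N.
For equilibrium the remaining force must supply (−ΣF_x, −ΣF_y) = (384.2, 139.3) N.
Magnitude = √((384.2)² + (139.3)²) = 408.7 N; direction = atan2(139.3, 384.2) = 19.9°.

F ≈ 409 N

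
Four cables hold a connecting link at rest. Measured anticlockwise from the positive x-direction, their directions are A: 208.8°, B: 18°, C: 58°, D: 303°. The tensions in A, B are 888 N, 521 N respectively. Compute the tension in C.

T_C ≈ 422 N

Resolve: ΣF_x = 888 cos 208.8° + 521 cos 18° + T_C cos 58° + T_D cos 303° = 0.
        ΣF_y = 888 sin 208.8° + 521 sin 18° + T_C sin 58° + T_D sin 303° = 0.
The known terms sum to (-282.7, -266.8) N, so 0.5299 T_C + 0.5446 T_D = 282.7 and 0.8480 T_C − 0.8387 T_D = 266.8.
Solving simultaneously: T_C = 421.9 N, T_D = 108.5 N.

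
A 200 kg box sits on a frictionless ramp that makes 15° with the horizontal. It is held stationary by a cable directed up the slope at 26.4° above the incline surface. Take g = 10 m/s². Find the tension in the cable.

T ≈ 578 N

Take axes along and perpendicular to the incline. Weight components: W sin 15° = 517.6 N down-slope, W cos 15° = 1932 N into the surface.
Along incline: T cos 26.4° = W sin 15° → T = 577.9 N.
Perpendicular: N = W cos 15° − T sin 26.4° = 1675 N.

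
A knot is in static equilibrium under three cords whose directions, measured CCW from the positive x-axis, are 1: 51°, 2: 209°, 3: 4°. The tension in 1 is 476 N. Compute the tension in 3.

Resolve: ΣF_x = 476 cos 51° + T_2 cos 209° + T_3 cos 4° = 0.
        ΣF_y = 476 sin 51° + T_2 sin 209° + T_3 sin 4° = 0.
The known terms sum to (299.6, 369.9) N, so -0.8746 T_2 + 0.9976 T_3 = -299.6 and -0.4848 T_2 + 0.0698 T_3 = -369.9.
Solving simultaneously: T_2 = 823.7 N, T_3 = 421.9 N.

T_3 ≈ 422 N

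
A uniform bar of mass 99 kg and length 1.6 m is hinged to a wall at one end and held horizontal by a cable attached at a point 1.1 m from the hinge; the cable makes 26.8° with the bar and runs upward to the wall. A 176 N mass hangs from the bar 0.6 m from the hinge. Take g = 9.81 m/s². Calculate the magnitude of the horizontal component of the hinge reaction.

Take torques about the hinge: T sin 26.8° · 1.1 = 99×9.81×0.8 + 176×0.6 = 882.55 N·m.
So T = 882.55 / (0.4509 × 1.1) = 1779.5 N.
ΣF_x = 0: H_x = T cos 26.8° = 1588.3 N.

H_x ≈ 1590 N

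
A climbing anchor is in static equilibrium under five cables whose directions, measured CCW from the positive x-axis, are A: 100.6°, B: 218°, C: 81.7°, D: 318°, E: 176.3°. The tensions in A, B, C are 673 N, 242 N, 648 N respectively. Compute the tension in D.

T_D ≈ 1830 N

Resolve: ΣF_x = 673 cos 100.6° + 242 cos 218° + 648 cos 81.7° + T_D cos 318° + T_E cos 176.3° = 0.
        ΣF_y = 673 sin 100.6° + 242 sin 218° + 648 sin 81.7° + T_D sin 318° + T_E sin 176.3° = 0.
The known terms sum to (-221, 1154) N, so 0.7431 T_D − 0.9979 T_E = 221 and -0.6691 T_D + 0.0645 T_E = -1154.
Solving simultaneously: T_D = 1835 N, T_E = 1145 N.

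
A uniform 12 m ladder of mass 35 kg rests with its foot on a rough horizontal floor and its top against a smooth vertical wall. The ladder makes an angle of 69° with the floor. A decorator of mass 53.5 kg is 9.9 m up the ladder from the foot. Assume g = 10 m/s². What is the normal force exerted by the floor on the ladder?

ΣF_y = 0: N_floor = 35×10 + 53.5×10 = 885 N.

N_floor ≈ 885 N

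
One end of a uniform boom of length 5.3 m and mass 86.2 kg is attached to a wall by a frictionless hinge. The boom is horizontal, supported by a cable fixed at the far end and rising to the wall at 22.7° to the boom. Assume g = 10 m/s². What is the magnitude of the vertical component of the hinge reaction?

Take torques about the hinge: T sin 22.7° · 5.3 = 86.2×10×2.65 = 2284.3 N·m.
So T = 2284.3 / (0.3859 × 5.3) = 1116.9 N.
ΣF_y = 0: H_y = (86.2×10) − T sin 22.7° = 862 − 431 = 431 N.

|H_y| ≈ 431 N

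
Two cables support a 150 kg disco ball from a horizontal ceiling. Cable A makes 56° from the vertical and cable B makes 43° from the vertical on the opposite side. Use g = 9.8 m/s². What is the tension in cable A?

Angles from the horizontal: cable A is 90° − 56° = 34°, cable B is 90° − 43° = 47°.
Weight W = 150 × 9.8 = 1470 N acts straight down.
Horizontal: T_A cos 34° = T_B cos 47°  →  T_B = 1.216 T_A.
Vertical: T_A sin 34° + T_B sin 47° = 1470.
Substituting the horizontal relation into the vertical equation gives 1.448 T_A = 1470, so T_A = 1015 N.

T_A ≈ 1020 N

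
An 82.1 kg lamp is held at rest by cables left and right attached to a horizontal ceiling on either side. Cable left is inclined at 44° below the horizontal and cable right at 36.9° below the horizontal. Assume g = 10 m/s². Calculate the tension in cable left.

Weight W = 82.1 × 10 = 821 N acts straight down.
Horizontal: T_left cos 44° = T_right cos 36.9°  →  T_right = 0.8995 T_left.
Vertical: T_left sin 44° + T_right sin 36.9° = 821.
Substituting the horizontal relation into the vertical equation gives 1.235 T_left = 821, so T_left = 664.9 N.

T_left ≈ 665 N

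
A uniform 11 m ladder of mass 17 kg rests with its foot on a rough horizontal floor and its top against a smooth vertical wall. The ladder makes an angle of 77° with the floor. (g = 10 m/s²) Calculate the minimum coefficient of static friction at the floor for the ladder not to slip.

μ_min ≈ 0.115

ΣF_y = 0: N_floor = 17×10 = 170 N.
Torques about the foot: N_wall · 11 sin 77° = 17×10×5.5 cos 77° → N_wall = 19.624 N.
ΣF_x = 0: f_floor = N_wall = 19.624 N.
μ_min = f_floor / N_floor = 19.624 / 170 = 0.1154.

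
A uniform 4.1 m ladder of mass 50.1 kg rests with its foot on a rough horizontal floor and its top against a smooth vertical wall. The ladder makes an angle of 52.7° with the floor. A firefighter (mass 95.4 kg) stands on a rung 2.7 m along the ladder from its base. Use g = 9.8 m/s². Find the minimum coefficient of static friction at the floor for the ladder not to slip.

μ_min ≈ 0.460

ΣF_y = 0: N_floor = 50.1×9.8 + 95.4×9.8 = 1425.9 N.
Torques about the foot: N_wall · 4.1 sin 52.7° = 50.1×9.8×2.05 cos 52.7° + 95.4×9.8×2.7 cos 52.7° → N_wall = 656.03 N.
ΣF_x = 0: f_floor = N_wall = 656.03 N.
μ_min = f_floor / N_floor = 656.03 / 1425.9 = 0.4601.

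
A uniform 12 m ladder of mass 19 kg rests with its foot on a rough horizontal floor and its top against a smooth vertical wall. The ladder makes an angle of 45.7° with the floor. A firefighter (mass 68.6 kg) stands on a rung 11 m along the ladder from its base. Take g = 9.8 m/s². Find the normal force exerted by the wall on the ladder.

Torques about the foot: N_wall · 12 sin 45.7° = 19×9.8×6 cos 45.7° + 68.6×9.8×11 cos 45.7° → N_wall = 692.23 N.

N_wall ≈ 692 N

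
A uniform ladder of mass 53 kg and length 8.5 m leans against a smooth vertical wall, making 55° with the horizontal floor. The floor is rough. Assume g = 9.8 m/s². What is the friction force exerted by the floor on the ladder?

Torques about the foot: N_wall · 8.5 sin 55° = 53×9.8×4.25 cos 55° → N_wall = 181.84 N.
ΣF_x = 0: f_floor = N_wall = 181.84 N.

f ≈ 182 N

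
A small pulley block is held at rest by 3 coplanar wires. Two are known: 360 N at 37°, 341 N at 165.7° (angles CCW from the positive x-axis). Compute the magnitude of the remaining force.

F ≈ 304 N

Sum the known components: ΣF_x = -42.93 N, ΣF_y = 300.9 N.
For equilibrium the remaining force must supply (−ΣF_x, −ΣF_y) = (42.93, -300.9) N.
Magnitude = √((42.93)² + (-300.9)²) = 303.9 N; direction = atan2(-300.9, 42.93) = 278.1°.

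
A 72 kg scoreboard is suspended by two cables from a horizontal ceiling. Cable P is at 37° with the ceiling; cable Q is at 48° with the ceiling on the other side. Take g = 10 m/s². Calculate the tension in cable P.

T_P ≈ 484 N

Weight W = 72 × 10 = 720 N acts straight down.
Horizontal: T_P cos 37° = T_Q cos 48°  →  T_Q = 1.194 T_P.
Vertical: T_P sin 37° + T_Q sin 48° = 720.
Substituting the horizontal relation into the vertical equation gives 1.489 T_P = 720, so T_P = 483.6 N.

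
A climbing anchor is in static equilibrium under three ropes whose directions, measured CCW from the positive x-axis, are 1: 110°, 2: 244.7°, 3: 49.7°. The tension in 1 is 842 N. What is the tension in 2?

Resolve: ΣF_x = 842 cos 110° + T_2 cos 244.7° + T_3 cos 49.7° = 0.
        ΣF_y = 842 sin 110° + T_2 sin 244.7° + T_3 sin 49.7° = 0.
The known terms sum to (-288, 791.2) N, so -0.4274 T_2 + 0.6468 T_3 = 288 and -0.9041 T_2 + 0.7627 T_3 = -791.2.
Solving simultaneously: T_2 = 2826 N, T_3 = 2312 N.

T_2 ≈ 2830 N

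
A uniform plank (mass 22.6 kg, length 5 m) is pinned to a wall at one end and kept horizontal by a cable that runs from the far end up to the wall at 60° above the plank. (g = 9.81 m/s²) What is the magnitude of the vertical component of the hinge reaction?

Take torques about the hinge: T sin 60° · 5 = 22.6×9.81×2.5 = 554.27 N·m.
So T = 554.27 / (0.8660 × 5) = 128 N.
ΣF_y = 0: H_y = (22.6×9.81) − T sin 60° = 221.71 − 110.85 = 110.85 N.

|H_y| ≈ 111 N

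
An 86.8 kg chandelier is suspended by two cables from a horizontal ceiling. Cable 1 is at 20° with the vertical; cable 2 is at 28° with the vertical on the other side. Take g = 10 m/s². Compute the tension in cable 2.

Angles from the horizontal: cable 1 is 90° − 20° = 70°, cable 2 is 90° − 28° = 62°.
Weight W = 86.8 × 10 = 868 N acts straight down.
Horizontal: T_1 cos 70° = T_2 cos 62°  →  T_1 = 1.373 T_2.
Vertical: T_1 sin 70° + T_2 sin 62° = 868.
Substituting the horizontal relation into the vertical equation gives 2.173 T_2 = 868, so T_2 = 399.5 N.

T_2 ≈ 399 N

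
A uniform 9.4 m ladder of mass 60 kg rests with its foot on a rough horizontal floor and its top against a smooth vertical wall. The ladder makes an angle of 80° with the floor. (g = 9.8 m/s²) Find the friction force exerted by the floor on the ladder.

f ≈ 51.8 N

Torques about the foot: N_wall · 9.4 sin 80° = 60×9.8×4.7 cos 80° → N_wall = 51.84 N.
ΣF_x = 0: f_floor = N_wall = 51.84 N.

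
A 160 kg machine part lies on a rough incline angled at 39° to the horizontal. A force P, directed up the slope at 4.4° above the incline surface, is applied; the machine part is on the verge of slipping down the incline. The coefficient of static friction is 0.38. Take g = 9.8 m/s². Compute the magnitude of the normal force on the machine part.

N ≈ 1180 N

On the verge of sliding down the incline, friction equals μN and acts up the slope.
Perpendicular: N + P sin 4.4° = W cos 39° = 1219 N.
Along incline: P cos 4.4° + μN = W sin 39° with W sin 39° = 986.8 N.
Solving the pair for P and N: P = 541.1 N, N = 1177 N (and f = μN = 447.3 N).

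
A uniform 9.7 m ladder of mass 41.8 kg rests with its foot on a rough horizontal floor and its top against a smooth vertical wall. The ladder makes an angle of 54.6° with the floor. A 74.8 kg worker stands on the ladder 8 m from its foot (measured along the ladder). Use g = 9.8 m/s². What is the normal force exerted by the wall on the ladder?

Torques about the foot: N_wall · 9.7 sin 54.6° = 41.8×9.8×4.85 cos 54.6° + 74.8×9.8×8 cos 54.6° → N_wall = 575.2 N.

N_wall ≈ 575 N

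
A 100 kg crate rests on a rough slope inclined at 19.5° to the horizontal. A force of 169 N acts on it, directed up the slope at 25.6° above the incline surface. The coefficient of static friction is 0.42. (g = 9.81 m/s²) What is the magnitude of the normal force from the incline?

N ≈ 852 N

Axes along / perpendicular to the incline. W sin 19.5° = 327.5 N down-slope; W cos 19.5° = 924.7 N into the surface.
Perpendicular: N = W cos 19.5° − P sin 25.6° = 924.7 − 73.02 = 851.7 N.
Along incline: P cos 25.6° + f = W sin 19.5° (friction acts up-slope) → f = 327.5 − 152.4 = 175.1 N.
|f| = 175.1 N ≤ μN = 357.7 N, so the crate is indeed static.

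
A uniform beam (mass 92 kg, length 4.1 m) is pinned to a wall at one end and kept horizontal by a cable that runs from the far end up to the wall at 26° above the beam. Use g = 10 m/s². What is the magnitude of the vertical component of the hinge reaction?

Take torques about the hinge: T sin 26° · 4.1 = 92×10×2.05 = 1886 N·m.
So T = 1886 / (0.4384 × 4.1) = 1049.3 N.
ΣF_y = 0: H_y = (92×10) − T sin 26° = 920 − 460 = 460 N.

|H_y| ≈ 460 N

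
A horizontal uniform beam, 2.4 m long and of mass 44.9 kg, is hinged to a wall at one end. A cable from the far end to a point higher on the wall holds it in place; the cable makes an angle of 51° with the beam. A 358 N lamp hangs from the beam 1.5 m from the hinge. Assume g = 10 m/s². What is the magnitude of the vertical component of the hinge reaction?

Take torques about the hinge: T sin 51° · 2.4 = 44.9×10×1.2 + 358×1.5 = 1075.8 N·m.
So T = 1075.8 / (0.7771 × 2.4) = 576.79 N.
ΣF_y = 0: H_y = (44.9×10 + 358) − T sin 51° = 807 − 448.25 = 358.75 N.

|H_y| ≈ 359 N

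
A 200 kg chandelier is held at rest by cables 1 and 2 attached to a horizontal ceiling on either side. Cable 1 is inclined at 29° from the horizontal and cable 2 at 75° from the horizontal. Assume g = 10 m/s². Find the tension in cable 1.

T_1 ≈ 533 N

Weight W = 200 × 10 = 2000 N acts straight down.
Horizontal: T_1 cos 29° = T_2 cos 75°  →  T_2 = 3.379 T_1.
Vertical: T_1 sin 29° + T_2 sin 75° = 2000.
Substituting the horizontal relation into the vertical equation gives 3.749 T_1 = 2000, so T_1 = 533.5 N.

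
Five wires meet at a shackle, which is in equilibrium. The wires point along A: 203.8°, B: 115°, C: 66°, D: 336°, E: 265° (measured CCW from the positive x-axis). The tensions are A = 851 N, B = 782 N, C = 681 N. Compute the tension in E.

Resolve: ΣF_x = 851 cos 203.8° + 782 cos 115° + 681 cos 66° + T_D cos 336° + T_E cos 265° = 0.
        ΣF_y = 851 sin 203.8° + 782 sin 115° + 681 sin 66° + T_D sin 336° + T_E sin 265° = 0.
The known terms sum to (-832.1, 987.4) N, so 0.9135 T_D − 0.0872 T_E = 832.1 and -0.4067 T_D − 0.9962 T_E = -987.4.
Solving simultaneously: T_D = 967.7 N, T_E = 596.1 N.

T_E ≈ 596 N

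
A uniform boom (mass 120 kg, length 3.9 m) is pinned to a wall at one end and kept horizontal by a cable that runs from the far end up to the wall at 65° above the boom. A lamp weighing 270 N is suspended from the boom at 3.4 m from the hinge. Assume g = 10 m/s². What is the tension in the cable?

Take torques about the hinge: T sin 65° · 3.9 = 120×10×1.95 + 270×3.4 = 3258 N·m.
So T = 3258 / (0.9063 × 3.9) = 921.74 N.

T ≈ 922 N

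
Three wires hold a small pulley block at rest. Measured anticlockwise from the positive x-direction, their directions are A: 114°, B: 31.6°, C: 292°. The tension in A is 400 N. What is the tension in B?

T_B ≈ 14.2 N

Resolve: ΣF_x = 400 cos 114° + T_B cos 31.6° + T_C cos 292° = 0.
        ΣF_y = 400 sin 114° + T_B sin 31.6° + T_C sin 292° = 0.
The known terms sum to (-162.7, 365.4) N, so 0.8517 T_B + 0.3746 T_C = 162.7 and 0.5240 T_B − 0.9272 T_C = -365.4.
Solving simultaneously: T_B = 14.16 N, T_C = 402.1 N.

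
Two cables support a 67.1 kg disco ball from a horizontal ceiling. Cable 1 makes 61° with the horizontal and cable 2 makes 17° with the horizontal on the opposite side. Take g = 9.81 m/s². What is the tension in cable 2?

T_2 ≈ 326 N

Weight W = 67.1 × 9.81 = 658.3 N acts straight down.
Horizontal: T_1 cos 61° = T_2 cos 17°  →  T_1 = 1.973 T_2.
Vertical: T_1 sin 61° + T_2 sin 17° = 658.3.
Substituting the horizontal relation into the vertical equation gives 2.018 T_2 = 658.3, so T_2 = 326.3 N.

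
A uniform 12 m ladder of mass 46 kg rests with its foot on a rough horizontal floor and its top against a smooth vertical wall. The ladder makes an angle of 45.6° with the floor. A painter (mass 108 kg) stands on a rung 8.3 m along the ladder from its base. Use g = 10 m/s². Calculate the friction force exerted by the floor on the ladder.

Torques about the foot: N_wall · 12 sin 45.6° = 46×10×6 cos 45.6° + 108×10×8.3 cos 45.6° → N_wall = 956.75 N.
ΣF_x = 0: f_floor = N_wall = 956.75 N.

f ≈ 957 N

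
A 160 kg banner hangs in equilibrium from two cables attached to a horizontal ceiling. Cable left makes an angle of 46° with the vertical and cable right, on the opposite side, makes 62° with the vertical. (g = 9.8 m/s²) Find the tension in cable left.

Angles from the horizontal: cable left is 90° − 46° = 44°, cable right is 90° − 62° = 28°.
Weight W = 160 × 9.8 = 1568 N acts straight down.
Horizontal: T_left cos 44° = T_right cos 28°  →  T_right = 0.8147 T_left.
Vertical: T_left sin 44° + T_right sin 28° = 1568.
Substituting the horizontal relation into the vertical equation gives 1.077 T_left = 1568, so T_left = 1456 N.

T_left ≈ 1460 N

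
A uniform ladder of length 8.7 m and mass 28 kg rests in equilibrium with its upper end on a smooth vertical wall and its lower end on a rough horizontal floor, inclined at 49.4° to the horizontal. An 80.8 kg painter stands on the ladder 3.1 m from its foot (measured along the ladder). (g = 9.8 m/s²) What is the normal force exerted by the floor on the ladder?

N_floor ≈ 1070 N

ΣF_y = 0: N_floor = 28×9.8 + 80.8×9.8 = 1066.2 N.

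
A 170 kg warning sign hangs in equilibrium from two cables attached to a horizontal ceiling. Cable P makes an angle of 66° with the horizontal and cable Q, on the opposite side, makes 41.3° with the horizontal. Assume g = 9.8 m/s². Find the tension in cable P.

T_P ≈ 1310 N

Weight W = 170 × 9.8 = 1666 N acts straight down.
Horizontal: T_P cos 66° = T_Q cos 41.3°  →  T_Q = 0.5414 T_P.
Vertical: T_P sin 66° + T_Q sin 41.3° = 1666.
Substituting the horizontal relation into the vertical equation gives 1.271 T_P = 1666, so T_P = 1311 N.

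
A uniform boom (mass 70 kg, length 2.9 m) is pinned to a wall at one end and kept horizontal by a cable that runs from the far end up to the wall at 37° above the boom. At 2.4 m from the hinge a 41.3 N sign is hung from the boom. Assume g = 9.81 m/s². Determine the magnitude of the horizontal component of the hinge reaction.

H_x ≈ 501 N

Take torques about the hinge: T sin 37° · 2.9 = 70×9.81×1.45 + 41.3×2.4 = 1094.8 N·m.
So T = 1094.8 / (0.6018 × 2.9) = 627.32 N.
ΣF_x = 0: H_x = T cos 37° = 501 N.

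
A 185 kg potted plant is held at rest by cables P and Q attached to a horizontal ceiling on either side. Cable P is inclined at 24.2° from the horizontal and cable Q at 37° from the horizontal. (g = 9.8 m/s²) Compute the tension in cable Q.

Weight W = 185 × 9.8 = 1813 N acts straight down.
Horizontal: T_P cos 24.2° = T_Q cos 37°  →  T_P = 0.8756 T_Q.
Vertical: T_P sin 24.2° + T_Q sin 37° = 1813.
Substituting the horizontal relation into the vertical equation gives 0.9607 T_Q = 1813, so T_Q = 1887 N.

T_Q ≈ 1890 N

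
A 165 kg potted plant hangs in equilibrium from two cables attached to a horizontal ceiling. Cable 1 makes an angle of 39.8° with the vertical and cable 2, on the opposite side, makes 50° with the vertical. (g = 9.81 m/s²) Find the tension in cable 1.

T_1 ≈ 1240 N

Angles from the horizontal: cable 1 is 90° − 39.8° = 50.2°, cable 2 is 90° − 50° = 40°.
Weight W = 165 × 9.81 = 1619 N acts straight down.
Horizontal: T_1 cos 50.2° = T_2 cos 40°  →  T_2 = 0.8356 T_1.
Vertical: T_1 sin 50.2° + T_2 sin 40° = 1619.
Substituting the horizontal relation into the vertical equation gives 1.305 T_1 = 1619, so T_1 = 1240 N.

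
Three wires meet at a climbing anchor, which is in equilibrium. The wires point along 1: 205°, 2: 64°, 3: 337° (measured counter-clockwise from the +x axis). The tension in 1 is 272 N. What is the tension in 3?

T_3 ≈ 171 N

Resolve: ΣF_x = 272 cos 205° + T_2 cos 64° + T_3 cos 337° = 0.
        ΣF_y = 272 sin 205° + T_2 sin 64° + T_3 sin 337° = 0.
The known terms sum to (-246.5, -115) N, so 0.4384 T_2 + 0.9205 T_3 = 246.5 and 0.8988 T_2 − 0.3907 T_3 = 115.
Solving simultaneously: T_2 = 202.4 N, T_3 = 171.4 N.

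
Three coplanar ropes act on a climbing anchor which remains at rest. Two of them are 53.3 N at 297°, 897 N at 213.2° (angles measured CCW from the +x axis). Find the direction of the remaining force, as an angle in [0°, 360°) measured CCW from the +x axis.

θ ≈ 36.6°

Sum the known components: ΣF_x = -726.4 N, ΣF_y = -538.7 N.
For equilibrium the remaining force must supply (−ΣF_x, −ΣF_y) = (726.4, 538.7) N.
Magnitude = √((726.4)² + (538.7)²) = 904.3 N; direction = atan2(538.7, 726.4) = 36.6°.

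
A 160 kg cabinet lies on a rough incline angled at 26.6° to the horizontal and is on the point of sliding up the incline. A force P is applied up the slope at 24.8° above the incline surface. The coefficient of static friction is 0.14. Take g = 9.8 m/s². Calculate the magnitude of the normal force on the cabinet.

On the verge of sliding up the incline, friction equals μN and acts down the slope.
Perpendicular: N + P sin 24.8° = W cos 26.6° = 1402 N.
Along incline: P cos 24.8° = W sin 26.6° + μN  with W sin 26.6° = 702.1 N.
Solving the pair for P and N: P = 929.5 N, N = 1012 N (and f = μN = 141.7 N).

N ≈ 1010 N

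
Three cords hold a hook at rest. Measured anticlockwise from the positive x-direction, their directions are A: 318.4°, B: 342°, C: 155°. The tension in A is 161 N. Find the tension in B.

Resolve: ΣF_x = 161 cos 318.4° + T_B cos 342° + T_C cos 155° = 0.
        ΣF_y = 161 sin 318.4° + T_B sin 342° + T_C sin 155° = 0.
The known terms sum to (120.4, -106.9) N, so 0.9511 T_B − 0.9063 T_C = -120.4 and -0.3090 T_B + 0.4226 T_C = 106.9.
Solving simultaneously: T_B = 377.4 N, T_C = 528.9 N.

T_B ≈ 377 N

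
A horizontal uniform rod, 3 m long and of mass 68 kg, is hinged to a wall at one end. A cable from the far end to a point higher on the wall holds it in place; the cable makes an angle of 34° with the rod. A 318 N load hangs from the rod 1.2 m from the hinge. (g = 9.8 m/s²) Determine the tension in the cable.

Take torques about the hinge: T sin 34° · 3 = 68×9.8×1.5 + 318×1.2 = 1381.2 N·m.
So T = 1381.2 / (0.5592 × 3) = 823.33 N.

T ≈ 823 N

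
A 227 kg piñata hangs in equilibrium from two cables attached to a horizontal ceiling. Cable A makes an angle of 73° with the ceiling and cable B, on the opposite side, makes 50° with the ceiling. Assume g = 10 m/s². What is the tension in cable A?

T_A ≈ 1740 N

Weight W = 227 × 10 = 2270 N acts straight down.
Horizontal: T_A cos 73° = T_B cos 50°  →  T_B = 0.4548 T_A.
Vertical: T_A sin 73° + T_B sin 50° = 2270.
Substituting the horizontal relation into the vertical equation gives 1.305 T_A = 2270, so T_A = 1740 N.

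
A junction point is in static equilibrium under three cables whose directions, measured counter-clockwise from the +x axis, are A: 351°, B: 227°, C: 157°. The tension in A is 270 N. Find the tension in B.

Resolve: ΣF_x = 270 cos 351° + T_B cos 227° + T_C cos 157° = 0.
        ΣF_y = 270 sin 351° + T_B sin 227° + T_C sin 157° = 0.
The known terms sum to (266.7, -42.24) N, so -0.6820 T_B − 0.9205 T_C = -266.7 and -0.7314 T_B + 0.3907 T_C = 42.24.
Solving simultaneously: T_B = 69.51 N, T_C = 238.2 N.

T_B ≈ 69.5 N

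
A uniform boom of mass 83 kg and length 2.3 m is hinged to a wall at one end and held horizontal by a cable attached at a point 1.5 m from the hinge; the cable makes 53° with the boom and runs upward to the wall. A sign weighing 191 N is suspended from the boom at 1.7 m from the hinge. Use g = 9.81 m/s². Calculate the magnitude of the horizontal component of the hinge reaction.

H_x ≈ 634 N

Take torques about the hinge: T sin 53° · 1.5 = 83×9.81×1.15 + 191×1.7 = 1261.1 N·m.
So T = 1261.1 / (0.7986 × 1.5) = 1052.7 N.
ΣF_x = 0: H_x = T cos 53° = 633.52 N.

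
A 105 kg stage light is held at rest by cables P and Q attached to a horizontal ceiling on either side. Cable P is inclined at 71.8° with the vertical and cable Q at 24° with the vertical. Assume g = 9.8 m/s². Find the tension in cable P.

Angles from the horizontal: cable P is 90° − 71.8° = 18.2°, cable Q is 90° − 24° = 66°.
Weight W = 105 × 9.8 = 1029 N acts straight down.
Horizontal: T_P cos 18.2° = T_Q cos 66°  →  T_Q = 2.336 T_P.
Vertical: T_P sin 18.2° + T_Q sin 66° = 1029.
Substituting the horizontal relation into the vertical equation gives 2.446 T_P = 1029, so T_P = 420.7 N.

T_P ≈ 421 N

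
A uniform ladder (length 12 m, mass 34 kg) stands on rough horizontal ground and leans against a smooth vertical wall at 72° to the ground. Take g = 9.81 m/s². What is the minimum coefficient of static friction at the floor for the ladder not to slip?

ΣF_y = 0: N_floor = 34×9.81 = 333.54 N.
Torques about the foot: N_wall · 12 sin 72° = 34×9.81×6 cos 72° → N_wall = 54.187 N.
ΣF_x = 0: f_floor = N_wall = 54.187 N.
μ_min = f_floor / N_floor = 54.187 / 333.54 = 0.1625.

μ_min ≈ 0.162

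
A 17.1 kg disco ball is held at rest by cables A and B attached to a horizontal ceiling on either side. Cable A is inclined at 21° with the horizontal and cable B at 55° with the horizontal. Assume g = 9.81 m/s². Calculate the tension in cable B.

T_B ≈ 161 N

Weight W = 17.1 × 9.81 = 167.8 N acts straight down.
Horizontal: T_A cos 21° = T_B cos 55°  →  T_A = 0.6144 T_B.
Vertical: T_A sin 21° + T_B sin 55° = 167.8.
Substituting the horizontal relation into the vertical equation gives 1.039 T_B = 167.8, so T_B = 161.4 N.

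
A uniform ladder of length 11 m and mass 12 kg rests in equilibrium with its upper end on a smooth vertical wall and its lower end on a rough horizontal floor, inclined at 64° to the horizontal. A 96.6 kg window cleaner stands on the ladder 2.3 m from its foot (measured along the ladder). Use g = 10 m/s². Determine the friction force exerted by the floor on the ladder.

f ≈ 128 N

Torques about the foot: N_wall · 11 sin 64° = 12×10×5.5 cos 64° + 96.6×10×2.3 cos 64° → N_wall = 127.78 N.
ΣF_x = 0: f_floor = N_wall = 127.78 N.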